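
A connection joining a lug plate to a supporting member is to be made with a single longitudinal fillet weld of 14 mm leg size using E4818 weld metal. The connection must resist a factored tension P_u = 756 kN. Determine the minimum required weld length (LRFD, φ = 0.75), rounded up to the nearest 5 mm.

E48XX → F_EXX = 480 MPa.
Throat t_e = 0.707 × 14 = 9.898 mm.
φr_n = 0.75 × 0.6 × 480 × 9.898 × 10⁻³ = 2.138 kN/mm.
L_req = P_u / φr_n = 756 / 2.138 = 353.6 mm total.
Round up → use L = 355 mm.

L = 355 mm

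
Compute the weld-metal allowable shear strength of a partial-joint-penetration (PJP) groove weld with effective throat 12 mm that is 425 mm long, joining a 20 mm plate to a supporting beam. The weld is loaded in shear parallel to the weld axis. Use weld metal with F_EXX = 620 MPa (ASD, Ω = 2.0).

Effective throat (given) t_e = 12 mm.
A_we = 12 × 425 = 5100 mm².
F_nw = 0.6 F_EXX = 372 MPa.
R_n/Ω = (372 × 5100) / 2.0 × 10⁻³ = 948.6 kN.

R_n/Ω ≈ 949 kN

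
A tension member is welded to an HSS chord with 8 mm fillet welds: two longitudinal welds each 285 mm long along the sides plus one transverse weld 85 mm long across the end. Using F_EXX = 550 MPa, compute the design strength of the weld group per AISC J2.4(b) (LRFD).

t_e = 0.707 × 8 = 5.656 mm.
R_nwl = 0.6 × 550 × 5.656 × 570 × 10⁻³ = 1064 kN (longitudinal, 2 welds).
R_nwt = 0.6 × 550 × 5.656 × 85 × 10⁻³ = 158.7 kN (transverse, base value).
(i) R_nwl + R_nwt = 1223 kN; (ii) 0.85 R_nwl + 1.5 R_nwt = 1142 kN.
R_n = max = 1223 kN [governs: (i)]; φR_n = 916.9 kN.

φR_n ≈ 917 kN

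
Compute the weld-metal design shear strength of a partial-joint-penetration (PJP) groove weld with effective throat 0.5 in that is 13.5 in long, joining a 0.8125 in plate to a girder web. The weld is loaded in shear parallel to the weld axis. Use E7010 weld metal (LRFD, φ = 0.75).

φR_n ≈ 213 kips

E70XX → F_EXX = 70 ksi.
Effective throat (given) t_e = 0.5 in.
A_we = 0.5 × 13.5 = 6.75 in².
F_nw = 0.6 F_EXX = 42 ksi.
φR_n = 0.75 × 42 × 6.75 = 212.6 kips.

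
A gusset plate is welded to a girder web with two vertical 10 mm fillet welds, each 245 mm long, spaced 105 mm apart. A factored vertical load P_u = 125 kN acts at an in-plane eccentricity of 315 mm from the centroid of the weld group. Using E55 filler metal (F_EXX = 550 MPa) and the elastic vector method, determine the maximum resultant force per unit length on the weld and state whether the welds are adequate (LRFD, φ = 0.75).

f_max ≈ 1500 N/mm; adequate

Total weld length L_w = 490 mm. Treat welds as unit-width lines.
Polar moment about centroid: J = 2[d³/12 + d(b/2)²] = 2[245³/12 + 245×52.5²] = 3802000 mm³.
Direct shear f_v = P/L_w = 125×10³ / 490 = 255.1 N/mm (vertical).
Torsion M = P·e = 125×10³ × 315 = 39375000 N·mm.
Critical point at (x, y) = (52.5, 122.5) from centroid. f_tx = M·y/J = 1269 N/mm; f_ty = M·x/J = 543.8 N/mm.
Resultant f_max = √[f_tx² + (f_v + f_ty)²] = √[1269² + (255.1 + 543.8)²] = 1499 N/mm.
Capacity per unit length: φr_n = 0.75 × 0.6 × 550 × (0.707 × 10) = 1750 N/mm.
1499 ≤ 1750 → adequate.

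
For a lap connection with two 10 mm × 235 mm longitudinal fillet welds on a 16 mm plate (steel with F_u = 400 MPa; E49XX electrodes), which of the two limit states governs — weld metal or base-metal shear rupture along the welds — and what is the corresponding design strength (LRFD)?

φR_n ≈ 733 kN (weld metal governs)

E49XX → F_EXX = 490 MPa.
t_e = 0.707 × 10 = 7.07 mm; L = 470 mm.
Weld metal: φR_n = 0.75 × 0.6 × 490 × 7.07 × 470 × 10⁻³ = 732.7 kN.
Base metal (shear rupture): φR_n = 0.75 × 0.6 × 400 × 16 × 470 × 10⁻³ = 1354 kN.
Governing: weld metal.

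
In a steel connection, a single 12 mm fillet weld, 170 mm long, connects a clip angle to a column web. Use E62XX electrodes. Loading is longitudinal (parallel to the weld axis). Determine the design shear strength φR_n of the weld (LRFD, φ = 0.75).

E62XX → F_EXX = 620 MPa.
Effective throat t_e = 0.707 × 12 = 8.484 mm.
Total length L = 170 mm; A_we = 8.484 × 170 = 1442 mm².
F_nw = 0.6 F_EXX = 0.6 × 620 = 372 MPa.
φR_n = 0.75 × 372 × 1442 × 10⁻³ = 402.4 kN.

φR_n ≈ 402 kN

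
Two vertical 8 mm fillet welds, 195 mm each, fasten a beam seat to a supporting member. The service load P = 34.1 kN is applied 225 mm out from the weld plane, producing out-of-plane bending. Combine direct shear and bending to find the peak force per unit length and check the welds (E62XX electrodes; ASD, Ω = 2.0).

E62XX → F_EXX = 620 MPa.
L_w = 2 × 195 = 390 mm; section modulus (unit throat) S = 2 × L²/6 = 12680 mm².
Direct shear f_v = P/L_w = 34.1×10³/390 = 87.44 N/mm.
Moment M = P × e = 34.1×10³ × 225 = 7672500 N·mm; bending f_b = M/S = 605.3 N/mm.
f_max = √(f_v² + f_b²) = √(87.44² + 605.3²) = 611.6 N/mm.
r_n/Ω = (1/2.0) × 0.6 × 620 × (0.707 × 8) = 1052 N/mm → adequate.

f_max ≈ 612 N/mm; adequate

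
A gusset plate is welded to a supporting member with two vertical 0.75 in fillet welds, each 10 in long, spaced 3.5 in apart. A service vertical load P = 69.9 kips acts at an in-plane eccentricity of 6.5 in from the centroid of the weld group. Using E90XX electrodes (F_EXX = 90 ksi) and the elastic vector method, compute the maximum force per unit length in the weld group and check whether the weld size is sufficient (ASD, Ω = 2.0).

Total weld length L_w = 20 in. Treat welds as unit-width lines.
Polar moment about centroid: J = 2[d³/12 + d(b/2)²] = 2[10³/12 + 10×1.75²] = 227.9 in³.
Direct shear f_v = P/L_w = 69.9 / 20 = 3.495 kip/in (vertical).
Torsion M = P·e = 69.9 × 6.5 = 454.35 kip·in.
Critical point at (x, y) = (1.75, 5) from centroid. f_tx = M·y/J = 9.967 kip/in; f_ty = M·x/J = 3.489 kip/in.
Resultant f_max = √[f_tx² + (f_v + f_ty)²] = √[9.967² + (3.495 + 3.489)²] = 12.17 kip/in.
Capacity per unit length: r_n/Ω = (1/2.0) × 0.6 × 90 × (0.707 × 0.75) = 14.32 kip/in.
12.17 ≤ 14.32 → adequate.

f_max ≈ 12.2 kip/in; adequate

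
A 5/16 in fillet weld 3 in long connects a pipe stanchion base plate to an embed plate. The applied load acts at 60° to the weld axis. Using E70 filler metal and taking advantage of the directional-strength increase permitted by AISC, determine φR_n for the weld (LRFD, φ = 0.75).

E70XX → F_EXX = 70 ksi.
t_e = 0.707 × 0.3125 = 0.2209 in; A_we = 0.2209 × 3 = 0.6628 in².
Directional factor: 1.0 + 0.5 sin^1.5(60°) = 1.403.
F_nw = 0.6 × 70 × 1.403 = 58.92 ksi.
φR_n = 0.75 × 58.92 × 0.6628 = 29.29 kip.

φR_n ≈ 29.3 kip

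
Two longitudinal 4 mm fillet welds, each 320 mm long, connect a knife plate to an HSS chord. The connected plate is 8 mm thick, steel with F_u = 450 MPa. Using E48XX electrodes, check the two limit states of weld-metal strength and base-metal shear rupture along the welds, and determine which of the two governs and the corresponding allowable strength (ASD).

R_n/Ω ≈ 261 kN (weld metal governs)

E48XX → F_EXX = 480 MPa.
t_e = 0.707 × 4 = 2.828 mm; L = 640 mm.
Weld metal: R_n/Ω = (1/2.0) × 0.6 × 480 × 2.828 × 640 × 10⁻³ = 260.6 kN.
Base metal (shear rupture): R_n/Ω = (1/2.0) × 0.6 × 450 × 8 × 640 × 10⁻³ = 691.2 kN.
Governing: weld metal.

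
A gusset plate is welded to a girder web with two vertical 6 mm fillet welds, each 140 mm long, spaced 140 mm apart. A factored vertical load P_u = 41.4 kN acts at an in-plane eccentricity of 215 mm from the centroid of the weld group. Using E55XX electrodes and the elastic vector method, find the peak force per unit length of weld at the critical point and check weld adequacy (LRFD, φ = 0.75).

E55XX → F_EXX = 550 MPa.
Total weld length L_w = 280 mm. Treat welds as unit-width lines.
Polar moment about centroid: J = 2[d³/12 + d(b/2)²] = 2[140³/12 + 140×70²] = 1829000 mm³.
Direct shear f_v = P/L_w = 41.4×10³ / 280 = 147.9 N/mm (vertical).
Torsion M = P·e = 41.4×10³ × 215 = 8901000 N·mm.
Critical point at (x, y) = (70, 70) from centroid. f_tx = M·y/J = 340.6 N/mm; f_ty = M·x/J = 340.6 N/mm.
Resultant f_max = √[f_tx² + (f_v + f_ty)²] = √[340.6² + (147.9 + 340.6)²] = 595.5 N/mm.
Capacity per unit length: φr_n = 0.75 × 0.6 × 550 × (0.707 × 6) = 1050 N/mm.
595.5 ≤ 1050 → adequate.

f_max ≈ 595 N/mm; adequate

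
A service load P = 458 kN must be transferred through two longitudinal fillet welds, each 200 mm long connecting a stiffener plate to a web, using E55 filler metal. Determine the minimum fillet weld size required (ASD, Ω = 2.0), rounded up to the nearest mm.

w = 10 mm

E55XX → F_EXX = 550 MPa.
Total weld length L = 400 mm.
Required throat t_e = P × Ω / (0.6 F_EXX × L) = 458 × 2.0 / (0.6 × 550 × 400 × 10⁻³) = 6.939 mm.
Required leg w = t_e / 0.707 = 9.815 mm → use 10 mm.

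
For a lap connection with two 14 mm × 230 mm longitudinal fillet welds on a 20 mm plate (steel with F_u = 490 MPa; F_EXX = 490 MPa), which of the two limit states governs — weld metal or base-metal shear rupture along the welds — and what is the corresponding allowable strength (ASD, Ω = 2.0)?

R_n/Ω ≈ 669 kN (weld metal governs)

t_e = 0.707 × 14 = 9.898 mm; L = 460 mm.
Weld metal: R_n/Ω = (1/2.0) × 0.6 × 490 × 9.898 × 460 × 10⁻³ = 669.3 kN.
Base metal (shear rupture): R_n/Ω = (1/2.0) × 0.6 × 490 × 20 × 460 × 10⁻³ = 1352 kN.
Governing: weld metal.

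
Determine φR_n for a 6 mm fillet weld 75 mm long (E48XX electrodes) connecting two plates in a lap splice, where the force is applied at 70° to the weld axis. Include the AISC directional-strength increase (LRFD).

E48XX → F_EXX = 480 MPa.
t_e = 0.707 × 6 = 4.242 mm; A_we = 4.242 × 75 = 318.1 mm².
Directional factor: 1.0 + 0.5 sin^1.5(70°) = 1.455.
F_nw = 0.6 × 480 × 1.455 = 419.2 MPa.
φR_n = 0.75 × 419.2 × 318.1 × 10⁻³ = 100 kN.

φR_n ≈ 100 kN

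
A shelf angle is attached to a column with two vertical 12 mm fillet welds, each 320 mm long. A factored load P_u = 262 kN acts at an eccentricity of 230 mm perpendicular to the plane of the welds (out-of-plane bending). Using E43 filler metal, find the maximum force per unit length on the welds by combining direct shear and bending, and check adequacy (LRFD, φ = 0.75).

f_max ≈ 1810 N/mm; NOT adequate

E43XX → F_EXX = 430 MPa.
L_w = 2 × 320 = 640 mm; section modulus (unit throat) S = 2 × L²/6 = 34130 mm².
Direct shear f_v = P/L_w = 262×10³/640 = 409.4 N/mm.
Moment M = P × e = 262×10³ × 230 = 60260000 N·mm; bending f_b = M/S = 1765 N/mm.
f_max = √(f_v² + f_b²) = √(409.4² + 1765²) = 1812 N/mm.
φr_n = 0.75 × 0.6 × 430 × (0.707 × 12) = 1642 N/mm → NOT adequate.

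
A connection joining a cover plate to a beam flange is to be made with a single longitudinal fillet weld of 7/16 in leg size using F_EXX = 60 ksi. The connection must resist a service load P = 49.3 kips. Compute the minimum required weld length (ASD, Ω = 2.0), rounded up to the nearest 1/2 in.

L = 9 in

Throat t_e = 0.707 × 0.4375 = 0.3093 in.
r_n/Ω = (0.6 × 60 × 0.3093) / 2.0 = 5.568 kip/in.
L_req = P / (r_n/Ω) = 49.3 / 5.568 = 8.855 in total.
Round up → use L = 9 in.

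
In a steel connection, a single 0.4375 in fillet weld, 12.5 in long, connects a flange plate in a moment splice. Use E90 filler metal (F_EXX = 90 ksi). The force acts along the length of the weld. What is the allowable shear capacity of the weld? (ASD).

R_n/Ω ≈ 104 kips

Effective throat t_e = 0.707 × 0.4375 = 0.3093 in.
Total length L = 12.5 in; A_we = 0.3093 × 12.5 = 3.866 in².
F_nw = 0.6 F_EXX = 0.6 × 90 = 54 ksi.
R_n = 54 × 3.866 = 208.8 kips; R_n/Ω = 208.8/2.0 = 104.4 kips.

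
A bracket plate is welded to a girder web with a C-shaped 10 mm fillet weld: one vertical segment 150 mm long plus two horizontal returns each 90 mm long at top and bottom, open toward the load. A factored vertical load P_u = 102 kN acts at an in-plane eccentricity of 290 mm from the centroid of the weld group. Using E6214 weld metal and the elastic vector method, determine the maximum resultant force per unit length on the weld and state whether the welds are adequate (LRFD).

E62XX → F_EXX = 620 MPa.
Total weld length L_w = 330 mm. Treat welds as unit-width lines.
Centroid: x̄ = 2×90×45 / 330 = 24.55 mm from the vertical weld.
Polar moment about centroid: J = I_x + I_y = [150³/12 + 2×90×75²] + [150×24.55² + 2(90³/12 + 90×20.45²)] = 1581000 mm³.
Direct shear f_v = P/L_w = 102×10³ / 330 = 309.1 N/mm (vertical).
Torsion M = P·e = 102×10³ × 290 = 29580000 N·mm.
Critical point at (x, y) = (65.45, 75) from centroid. f_tx = M·y/J = 1403 N/mm; f_ty = M·x/J = 1225 N/mm.
Resultant f_max = √[f_tx² + (f_v + f_ty)²] = √[1403² + (309.1 + 1225)²] = 2079 N/mm.
Capacity per unit length: φr_n = 0.75 × 0.6 × 620 × (0.707 × 10) = 1973 N/mm.
2079 > 1973 → NOT adequate.

f_max ≈ 2080 N/mm; NOT adequate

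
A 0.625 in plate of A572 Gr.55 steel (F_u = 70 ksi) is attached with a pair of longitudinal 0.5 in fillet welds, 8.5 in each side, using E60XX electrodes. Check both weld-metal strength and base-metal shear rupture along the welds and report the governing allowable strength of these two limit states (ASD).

E60XX → F_EXX = 60 ksi.
t_e = 0.707 × 0.5 = 0.3535 in; L = 17 in.
Weld metal: R_n/Ω = (1/2.0) × 0.6 × 60 × 0.3535 × 17 = 108.2 kips.
Base metal (shear rupture): R_n/Ω = (1/2.0) × 0.6 × 70 × 0.625 × 17 = 223.1 kips.
Governing: weld metal.

R_n/Ω ≈ 108 kips (weld metal governs)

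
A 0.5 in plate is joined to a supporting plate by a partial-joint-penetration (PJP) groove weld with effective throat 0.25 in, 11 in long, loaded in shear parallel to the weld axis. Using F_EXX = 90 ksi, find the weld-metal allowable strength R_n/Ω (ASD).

Effective throat (given) t_e = 0.25 in.
A_we = 0.25 × 11 = 2.75 in².
F_nw = 0.6 F_EXX = 54 ksi.
R_n/Ω = (54 × 2.75) / 2.0 = 74.25 kip.

R_n/Ω ≈ 74.2 kip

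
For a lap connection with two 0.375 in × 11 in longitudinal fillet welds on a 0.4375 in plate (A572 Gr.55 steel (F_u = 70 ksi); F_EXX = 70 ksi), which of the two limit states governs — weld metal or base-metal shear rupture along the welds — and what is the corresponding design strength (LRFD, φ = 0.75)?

t_e = 0.707 × 0.375 = 0.2651 in; L = 22 in.
Weld metal: φR_n = 0.75 × 0.6 × 70 × 0.2651 × 22 = 183.7 kips.
Base metal (shear rupture): φR_n = 0.75 × 0.6 × 70 × 0.4375 × 22 = 303.2 kips.
Governing: weld metal.

φR_n ≈ 184 kips (weld metal governs)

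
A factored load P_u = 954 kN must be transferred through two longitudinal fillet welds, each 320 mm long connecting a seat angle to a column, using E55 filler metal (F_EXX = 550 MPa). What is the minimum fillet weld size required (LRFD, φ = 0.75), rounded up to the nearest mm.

Total weld length L = 640 mm.
Required throat t_e = P_u / (φ × 0.6 F_EXX × L) = 954 / (0.75 × 0.6 × 550 × 640 × 10⁻³) = 6.023 mm.
Required leg w = t_e / 0.707 = 8.519 mm → use 9 mm.

w = 9 mm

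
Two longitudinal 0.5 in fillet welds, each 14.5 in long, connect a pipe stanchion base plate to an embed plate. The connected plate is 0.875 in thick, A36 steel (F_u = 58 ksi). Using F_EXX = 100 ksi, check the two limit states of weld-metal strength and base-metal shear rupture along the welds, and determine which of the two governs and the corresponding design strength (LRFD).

φR_n ≈ 461 kips (weld metal governs)

t_e = 0.707 × 0.5 = 0.3535 in; L = 29 in.
Weld metal: φR_n = 0.75 × 0.6 × 100 × 0.3535 × 29 = 461.3 kips.
Base metal (shear rupture): φR_n = 0.75 × 0.6 × 58 × 0.875 × 29 = 662.3 kips.
Governing: weld metal.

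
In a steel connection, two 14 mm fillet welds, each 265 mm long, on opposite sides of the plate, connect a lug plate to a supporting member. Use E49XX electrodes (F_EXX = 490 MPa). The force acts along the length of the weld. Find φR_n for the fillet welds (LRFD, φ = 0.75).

Effective throat t_e = 0.707 × 14 = 9.898 mm.
Total length L = 530 mm; A_we = 9.898 × 530 = 5246 mm².
F_nw = 0.6 F_EXX = 0.6 × 490 = 294 MPa.
φR_n = 0.75 × 294 × 5246 × 10⁻³ = 1157 kN.

φR_n ≈ 1160 kN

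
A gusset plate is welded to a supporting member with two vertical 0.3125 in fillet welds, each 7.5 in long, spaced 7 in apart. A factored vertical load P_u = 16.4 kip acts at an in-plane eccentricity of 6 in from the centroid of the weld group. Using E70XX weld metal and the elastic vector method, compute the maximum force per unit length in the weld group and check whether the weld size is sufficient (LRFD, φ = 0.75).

E70XX → F_EXX = 70 ksi.
Total weld length L_w = 15 in. Treat welds as unit-width lines.
Polar moment about centroid: J = 2[d³/12 + d(b/2)²] = 2[7.5³/12 + 7.5×3.5²] = 254.1 in³.
Direct shear f_v = P/L_w = 16.4 / 15 = 1.093 kip/in (vertical).
Torsion M = P·e = 16.4 × 6 = 98.4 kip·in.
Critical point at (x, y) = (3.5, 3.75) from centroid. f_tx = M·y/J = 1.452 kip/in; f_ty = M·x/J = 1.356 kip/in.
Resultant f_max = √[f_tx² + (f_v + f_ty)²] = √[1.452² + (1.093 + 1.356)²] = 2.847 kip/in.
Capacity per unit length: φr_n = 0.75 × 0.6 × 70 × (0.707 × 0.3125) = 6.96 kip/in.
2.847 ≤ 6.96 → adequate.

f_max ≈ 2.85 kip/in; adequate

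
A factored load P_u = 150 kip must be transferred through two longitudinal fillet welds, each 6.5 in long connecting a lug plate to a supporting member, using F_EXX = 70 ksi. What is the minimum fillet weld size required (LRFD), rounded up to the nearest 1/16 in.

w = 9/16 in

Total weld length L = 13 in.
Required throat t_e = P_u / (φ × 0.6 F_EXX × L) = 150 / (0.75 × 0.6 × 70 × 13) = 0.3663 in.
Required leg w = t_e / 0.707 = 0.5181 in → use 9/16 in.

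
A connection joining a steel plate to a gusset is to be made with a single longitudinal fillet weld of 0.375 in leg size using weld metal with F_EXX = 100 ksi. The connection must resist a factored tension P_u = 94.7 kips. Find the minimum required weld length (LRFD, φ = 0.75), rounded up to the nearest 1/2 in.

Throat t_e = 0.707 × 0.375 = 0.2651 in.
φr_n = 0.75 × 0.6 × 100 × 0.2651 = 11.93 kips/in.
L_req = P_u / φr_n = 94.7 / 11.93 = 7.938 in total.
Round up → use L = 8 in.

L = 8 in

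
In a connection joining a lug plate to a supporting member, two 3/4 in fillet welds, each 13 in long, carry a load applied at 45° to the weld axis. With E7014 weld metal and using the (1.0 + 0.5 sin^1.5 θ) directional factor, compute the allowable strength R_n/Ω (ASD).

R_n/Ω ≈ 376 kips

E70XX → F_EXX = 70 ksi.
t_e = 0.707 × 0.75 = 0.5302 in; A_we = 0.5302 × 26 = 13.79 in².
Directional factor: 1.0 + 0.5 sin^1.5(45°) = 1.297.
F_nw = 0.6 × 70 × 1.297 = 54.49 ksi.
R_n/Ω = (54.49 × 13.79) / 2.0 = 375.6 kips.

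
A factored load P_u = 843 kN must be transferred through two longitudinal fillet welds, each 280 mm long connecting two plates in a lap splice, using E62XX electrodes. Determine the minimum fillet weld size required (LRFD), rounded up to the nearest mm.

w = 8 mm

E62XX → F_EXX = 620 MPa.
Total weld length L = 560 mm.
Required throat t_e = P_u / (φ × 0.6 F_EXX × L) = 843 / (0.75 × 0.6 × 620 × 560 × 10⁻³) = 5.396 mm.
Required leg w = t_e / 0.707 = 7.632 mm → use 8 mm.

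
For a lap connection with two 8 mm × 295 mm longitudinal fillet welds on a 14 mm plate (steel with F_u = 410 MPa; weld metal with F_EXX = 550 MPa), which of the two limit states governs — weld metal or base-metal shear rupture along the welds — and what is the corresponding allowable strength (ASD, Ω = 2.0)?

R_n/Ω ≈ 551 kN (weld metal governs)

t_e = 0.707 × 8 = 5.656 mm; L = 590 mm.
Weld metal: R_n/Ω = (1/2.0) × 0.6 × 550 × 5.656 × 590 × 10⁻³ = 550.6 kN.
Base metal (shear rupture): R_n/Ω = (1/2.0) × 0.6 × 410 × 14 × 590 × 10⁻³ = 1016 kN.
Governing: weld metal.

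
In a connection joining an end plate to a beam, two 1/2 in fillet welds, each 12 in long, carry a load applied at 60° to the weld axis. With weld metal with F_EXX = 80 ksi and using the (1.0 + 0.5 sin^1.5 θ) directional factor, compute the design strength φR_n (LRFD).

φR_n ≈ 428 kips

t_e = 0.707 × 0.5 = 0.3535 in; A_we = 0.3535 × 24 = 8.484 in².
Directional factor: 1.0 + 0.5 sin^1.5(60°) = 1.403.
F_nw = 0.6 × 80 × 1.403 = 67.34 ksi.
φR_n = 0.75 × 67.34 × 8.484 = 428.5 kips.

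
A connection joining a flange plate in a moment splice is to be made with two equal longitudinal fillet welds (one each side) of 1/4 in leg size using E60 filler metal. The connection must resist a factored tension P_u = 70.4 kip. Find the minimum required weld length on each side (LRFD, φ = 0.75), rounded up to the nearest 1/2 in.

E60XX → F_EXX = 60 ksi.
Throat t_e = 0.707 × 0.25 = 0.1767 in.
φr_n = 0.75 × 0.6 × 60 × 0.1767 = 4.772 kip/in.
L_req = P_u / φr_n = 70.4 / 4.772 = 14.75 in total.
Per side: 14.75 / 2 = 7.376 in.
Round up → use L = 7.5 in on each side.

L = 7.5 in on each side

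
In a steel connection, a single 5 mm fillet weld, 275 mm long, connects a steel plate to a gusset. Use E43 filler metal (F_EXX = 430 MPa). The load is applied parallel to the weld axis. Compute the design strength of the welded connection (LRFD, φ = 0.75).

Effective throat t_e = 0.707 × 5 = 3.535 mm.
Total length L = 275 mm; A_we = 3.535 × 275 = 972.1 mm².
F_nw = 0.6 F_EXX = 0.6 × 430 = 258 MPa.
φR_n = 0.75 × 258 × 972.1 × 10⁻³ = 188.1 kN.

φR_n ≈ 188 kN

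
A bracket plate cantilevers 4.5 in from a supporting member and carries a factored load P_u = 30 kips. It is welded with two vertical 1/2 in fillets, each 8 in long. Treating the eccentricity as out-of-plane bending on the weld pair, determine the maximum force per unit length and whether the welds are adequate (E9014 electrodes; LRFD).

E90XX → F_EXX = 90 ksi.
L_w = 2 × 8 = 16 in; section modulus (unit throat) S = 2 × L²/6 = 21.33 in².
Direct shear f_v = P/L_w = 30/16 = 1.875 kip/in.
Moment M = P × e = 30 × 4.5 = 135 kip·in; bending f_b = M/S = 6.328 kip/in.
f_max = √(f_v² + f_b²) = √(1.875² + 6.328²) = 6.6 kip/in.
φr_n = 0.75 × 0.6 × 90 × (0.707 × 0.5) = 14.32 kip/in → adequate.

f_max ≈ 6.6 kip/in; adequate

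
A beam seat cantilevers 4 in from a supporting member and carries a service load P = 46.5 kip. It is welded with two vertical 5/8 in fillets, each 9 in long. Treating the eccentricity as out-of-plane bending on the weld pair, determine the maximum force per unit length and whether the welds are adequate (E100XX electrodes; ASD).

E100XX → F_EXX = 100 ksi.
L_w = 2 × 9 = 18 in; section modulus (unit throat) S = 2 × L²/6 = 27 in².
Direct shear f_v = P/L_w = 46.5/18 = 2.583 kip/in.
Moment M = P × e = 46.5 × 4 = 186 kip·in; bending f_b = M/S = 6.889 kip/in.
f_max = √(f_v² + f_b²) = √(2.583² + 6.889²) = 7.357 kip/in.
r_n/Ω = (1/2.0) × 0.6 × 100 × (0.707 × 0.625) = 13.26 kip/in → adequate.

f_max ≈ 7.36 kip/in; adequate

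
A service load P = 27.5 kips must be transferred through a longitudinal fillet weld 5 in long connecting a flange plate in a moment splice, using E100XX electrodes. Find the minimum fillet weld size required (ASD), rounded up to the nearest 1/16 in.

w = 5/16 in

E100XX → F_EXX = 100 ksi.
Total weld length L = 5 in.
Required throat t_e = P × Ω / (0.6 F_EXX × L) = 27.5 × 2.0 / (0.6 × 100 × 5) = 0.1833 in.
Required leg w = t_e / 0.707 = 0.2593 in → use 5/16 in.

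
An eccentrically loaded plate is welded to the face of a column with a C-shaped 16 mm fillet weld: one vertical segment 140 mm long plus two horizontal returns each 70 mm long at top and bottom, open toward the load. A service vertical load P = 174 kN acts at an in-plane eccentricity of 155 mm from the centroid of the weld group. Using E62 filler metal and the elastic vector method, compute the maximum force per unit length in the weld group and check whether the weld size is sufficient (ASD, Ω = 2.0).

f_max ≈ 2650 N/mm; NOT adequate

E62XX → F_EXX = 620 MPa.
Total weld length L_w = 280 mm. Treat welds as unit-width lines.
Centroid: x̄ = 2×70×35 / 280 = 17.5 mm from the vertical weld.
Polar moment about centroid: J = I_x + I_y = [140³/12 + 2×70×70²] + [140×17.5² + 2(70³/12 + 70×17.5²)] = 1058000 mm³.
Direct shear f_v = P/L_w = 174×10³ / 280 = 621.4 N/mm (vertical).
Torsion M = P·e = 174×10³ × 155 = 26970000 N·mm.
Critical point at (x, y) = (52.5, 70) from centroid. f_tx = M·y/J = 1785 N/mm; f_ty = M·x/J = 1339 N/mm.
Resultant f_max = √[f_tx² + (f_v + f_ty)²] = √[1785² + (621.4 + 1339)²] = 2651 N/mm.
Capacity per unit length: r_n/Ω = (1/2.0) × 0.6 × 620 × (0.707 × 16) = 2104 N/mm.
2651 > 2104 → NOT adequate.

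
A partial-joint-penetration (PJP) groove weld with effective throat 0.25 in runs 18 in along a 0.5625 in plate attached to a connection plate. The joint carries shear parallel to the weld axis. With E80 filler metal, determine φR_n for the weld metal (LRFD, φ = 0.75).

φR_n ≈ 162 kips

E80XX → F_EXX = 80 ksi.
Effective throat (given) t_e = 0.25 in.
A_we = 0.25 × 18 = 4.5 in².
F_nw = 0.6 F_EXX = 48 ksi.
φR_n = 0.75 × 48 × 4.5 = 162 kips.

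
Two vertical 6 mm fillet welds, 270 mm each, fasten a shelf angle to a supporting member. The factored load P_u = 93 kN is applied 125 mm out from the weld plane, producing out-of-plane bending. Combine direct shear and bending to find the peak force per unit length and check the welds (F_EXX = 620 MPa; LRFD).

f_max ≈ 508 N/mm; adequate

L_w = 2 × 270 = 540 mm; section modulus (unit throat) S = 2 × L²/6 = 24300 mm².
Direct shear f_v = P/L_w = 93×10³/540 = 172.2 N/mm.
Moment M = P × e = 93×10³ × 125 = 11625000 N·mm; bending f_b = M/S = 478.4 N/mm.
f_max = √(f_v² + f_b²) = √(172.2² + 478.4²) = 508.5 N/mm.
φr_n = 0.75 × 0.6 × 620 × (0.707 × 6) = 1184 N/mm → adequate.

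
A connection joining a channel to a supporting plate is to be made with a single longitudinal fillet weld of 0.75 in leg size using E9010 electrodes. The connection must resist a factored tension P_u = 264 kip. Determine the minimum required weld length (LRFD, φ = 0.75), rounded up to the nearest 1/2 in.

E90XX → F_EXX = 90 ksi.
Throat t_e = 0.707 × 0.75 = 0.5302 in.
φr_n = 0.75 × 0.6 × 90 × 0.5302 = 21.48 kip/in.
L_req = P_u / φr_n = 264 / 21.48 = 12.29 in total.
Round up → use L = 12.5 in.

L = 12.5 in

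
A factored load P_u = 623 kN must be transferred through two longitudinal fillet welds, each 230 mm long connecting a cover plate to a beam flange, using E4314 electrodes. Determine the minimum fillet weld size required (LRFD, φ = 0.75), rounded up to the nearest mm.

E43XX → F_EXX = 430 MPa.
Total weld length L = 460 mm.
Required throat t_e = P_u / (φ × 0.6 F_EXX × L) = 623 / (0.75 × 0.6 × 430 × 460 × 10⁻³) = 6.999 mm.
Required leg w = t_e / 0.707 = 9.9 mm → use 10 mm.

w = 10 mm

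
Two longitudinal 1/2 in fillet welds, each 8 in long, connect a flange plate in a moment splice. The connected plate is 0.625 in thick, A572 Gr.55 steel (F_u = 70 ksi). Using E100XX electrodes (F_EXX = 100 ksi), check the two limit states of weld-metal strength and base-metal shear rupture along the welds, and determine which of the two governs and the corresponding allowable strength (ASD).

R_n/Ω ≈ 170 kip (weld metal governs)

t_e = 0.707 × 0.5 = 0.3535 in; L = 16 in.
Weld metal: R_n/Ω = (1/2.0) × 0.6 × 100 × 0.3535 × 16 = 169.7 kip.
Base metal (shear rupture): R_n/Ω = (1/2.0) × 0.6 × 70 × 0.625 × 16 = 210 kip.
Governing: weld metal.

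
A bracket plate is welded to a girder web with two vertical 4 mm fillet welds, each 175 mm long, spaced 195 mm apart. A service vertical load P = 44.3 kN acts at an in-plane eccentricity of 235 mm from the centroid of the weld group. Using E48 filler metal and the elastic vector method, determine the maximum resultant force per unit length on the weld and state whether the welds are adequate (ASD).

f_max ≈ 426 N/mm; NOT adequate

E48XX → F_EXX = 480 MPa.
Total weld length L_w = 350 mm. Treat welds as unit-width lines.
Polar moment about centroid: J = 2[d³/12 + d(b/2)²] = 2[175³/12 + 175×97.5²] = 4220000 mm³.
Direct shear f_v = P/L_w = 44.3×10³ / 350 = 126.6 N/mm (vertical).
Torsion M = P·e = 44.3×10³ × 235 = 10410000 N·mm.
Critical point at (x, y) = (97.5, 87.5) from centroid. f_tx = M·y/J = 215.8 N/mm; f_ty = M·x/J = 240.5 N/mm.
Resultant f_max = √[f_tx² + (f_v + f_ty)²] = √[215.8² + (126.6 + 240.5)²] = 425.8 N/mm.
Capacity per unit length: r_n/Ω = (1/2.0) × 0.6 × 480 × (0.707 × 4) = 407.2 N/mm.
425.8 > 407.2 → NOT adequate.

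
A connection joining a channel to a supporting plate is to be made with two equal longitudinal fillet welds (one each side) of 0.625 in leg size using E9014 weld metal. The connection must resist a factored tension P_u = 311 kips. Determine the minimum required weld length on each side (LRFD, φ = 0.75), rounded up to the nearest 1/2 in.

E90XX → F_EXX = 90 ksi.
Throat t_e = 0.707 × 0.625 = 0.4419 in.
φr_n = 0.75 × 0.6 × 90 × 0.4419 = 17.9 kips/in.
L_req = P_u / φr_n = 311 / 17.9 = 17.38 in total.
Per side: 17.38 / 2 = 8.689 in.
Round up → use L = 9 in on each side.

L = 9 in on each side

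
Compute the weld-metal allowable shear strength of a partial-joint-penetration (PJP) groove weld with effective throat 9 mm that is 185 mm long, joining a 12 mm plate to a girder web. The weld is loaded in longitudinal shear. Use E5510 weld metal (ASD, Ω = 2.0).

E55XX → F_EXX = 550 MPa.
Effective throat (given) t_e = 9 mm.
A_we = 9 × 185 = 1665 mm².
F_nw = 0.6 F_EXX = 330 MPa.
R_n/Ω = (330 × 1665) / 2.0 × 10⁻³ = 274.7 kN.

R_n/Ω ≈ 275 kN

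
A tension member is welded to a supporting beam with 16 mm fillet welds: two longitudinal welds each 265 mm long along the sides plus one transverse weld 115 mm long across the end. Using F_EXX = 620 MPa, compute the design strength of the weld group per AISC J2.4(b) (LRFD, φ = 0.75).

φR_n ≈ 2040 kN

t_e = 0.707 × 16 = 11.31 mm.
R_nwl = 0.6 × 620 × 11.31 × 530 × 10⁻³ = 2230 kN (longitudinal, 2 welds).
R_nwt = 0.6 × 620 × 11.31 × 115 × 10⁻³ = 483.9 kN (transverse, base value).
(i) R_nwl + R_nwt = 2714 kN; (ii) 0.85 R_nwl + 1.5 R_nwt = 2622 kN.
R_n = max = 2714 kN [governs: (i)]; φR_n = 2036 kN.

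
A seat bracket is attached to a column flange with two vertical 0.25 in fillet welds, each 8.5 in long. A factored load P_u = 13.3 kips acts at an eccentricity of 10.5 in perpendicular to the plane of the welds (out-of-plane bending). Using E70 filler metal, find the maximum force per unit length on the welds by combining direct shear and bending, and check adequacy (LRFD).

E70XX → F_EXX = 70 ksi.
L_w = 2 × 8.5 = 17 in; section modulus (unit throat) S = 2 × L²/6 = 24.08 in².
Direct shear f_v = P/L_w = 13.3/17 = 0.7824 kip/in.
Moment M = P × e = 13.3 × 10.5 = 139.65 kip·in; bending f_b = M/S = 5.799 kip/in.
f_max = √(f_v² + f_b²) = √(0.7824² + 5.799²) = 5.851 kip/in.
φr_n = 0.75 × 0.6 × 70 × (0.707 × 0.25) = 5.568 kip/in → NOT adequate.

f_max ≈ 5.85 kip/in; NOT adequate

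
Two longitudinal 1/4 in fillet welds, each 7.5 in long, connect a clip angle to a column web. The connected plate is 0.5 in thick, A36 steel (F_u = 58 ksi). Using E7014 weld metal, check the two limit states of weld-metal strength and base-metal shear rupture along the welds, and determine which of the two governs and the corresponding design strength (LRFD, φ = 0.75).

E70XX → F_EXX = 70 ksi.
t_e = 0.707 × 0.25 = 0.1767 in; L = 15 in.
Weld metal: φR_n = 0.75 × 0.6 × 70 × 0.1767 × 15 = 83.51 kip.
Base metal (shear rupture): φR_n = 0.75 × 0.6 × 58 × 0.5 × 15 = 195.8 kip.
Governing: weld metal.

φR_n ≈ 83.5 kip (weld metal governs)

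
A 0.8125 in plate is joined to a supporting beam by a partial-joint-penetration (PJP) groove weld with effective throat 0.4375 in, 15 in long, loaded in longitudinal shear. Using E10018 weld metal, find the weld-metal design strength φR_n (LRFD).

E100XX → F_EXX = 100 ksi.
Effective throat (given) t_e = 0.4375 in.
A_we = 0.4375 × 15 = 6.562 in².
F_nw = 0.6 F_EXX = 60 ksi.
φR_n = 0.75 × 60 × 6.562 = 295.3 kip.

φR_n ≈ 295 kip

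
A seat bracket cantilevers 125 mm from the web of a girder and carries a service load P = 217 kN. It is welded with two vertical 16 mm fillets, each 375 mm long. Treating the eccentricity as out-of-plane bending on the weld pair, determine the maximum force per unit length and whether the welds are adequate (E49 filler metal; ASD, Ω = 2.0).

f_max ≈ 647 N/mm; adequate

E49XX → F_EXX = 490 MPa.
L_w = 2 × 375 = 750 mm; section modulus (unit throat) S = 2 × L²/6 = 46880 mm².
Direct shear f_v = P/L_w = 217×10³/750 = 289.3 N/mm.
Moment M = P × e = 217×10³ × 125 = 27125000 N·mm; bending f_b = M/S = 578.7 N/mm.
f_max = √(f_v² + f_b²) = √(289.3² + 578.7²) = 647 N/mm.
r_n/Ω = (1/2.0) × 0.6 × 490 × (0.707 × 16) = 1663 N/mm → adequate.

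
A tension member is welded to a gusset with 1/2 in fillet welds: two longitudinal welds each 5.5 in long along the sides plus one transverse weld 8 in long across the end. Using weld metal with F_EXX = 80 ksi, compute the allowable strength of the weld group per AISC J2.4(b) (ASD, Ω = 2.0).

t_e = 0.707 × 0.5 = 0.3535 in.
R_nwl = 0.6 × 80 × 0.3535 × 11 = 186.6 kip (longitudinal, 2 welds).
R_nwt = 0.6 × 80 × 0.3535 × 8 = 135.7 kip (transverse, base value).
(i) R_nwl + R_nwt = 322.4 kip; (ii) 0.85 R_nwl + 1.5 R_nwt = 362.3 kip.
R_n = max = 362.3 kip [governs: (ii)]; R_n/Ω = 181.1 kip.

R_n/Ω ≈ 181 kip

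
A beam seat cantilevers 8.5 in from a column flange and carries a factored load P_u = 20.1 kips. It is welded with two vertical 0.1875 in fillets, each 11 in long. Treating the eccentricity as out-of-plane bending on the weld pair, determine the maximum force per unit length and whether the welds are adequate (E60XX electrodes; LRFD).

E60XX → F_EXX = 60 ksi.
L_w = 2 × 11 = 22 in; section modulus (unit throat) S = 2 × L²/6 = 40.33 in².
Direct shear f_v = P/L_w = 20.1/22 = 0.9136 kip/in.
Moment M = P × e = 20.1 × 8.5 = 170.85 kip·in; bending f_b = M/S = 4.236 kip/in.
f_max = √(f_v² + f_b²) = √(0.9136² + 4.236²) = 4.333 kip/in.
φr_n = 0.75 × 0.6 × 60 × (0.707 × 0.1875) = 3.579 kip/in → NOT adequate.

f_max ≈ 4.33 kip/in; NOT adequate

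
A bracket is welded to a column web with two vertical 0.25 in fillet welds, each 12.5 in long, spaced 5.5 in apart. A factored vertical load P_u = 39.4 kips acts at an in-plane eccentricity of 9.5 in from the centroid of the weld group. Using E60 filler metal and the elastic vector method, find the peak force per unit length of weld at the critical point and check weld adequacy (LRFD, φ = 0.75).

E60XX → F_EXX = 60 ksi.
Total weld length L_w = 25 in. Treat welds as unit-width lines.
Polar moment about centroid: J = 2[d³/12 + d(b/2)²] = 2[12.5³/12 + 12.5×2.75²] = 514.6 in³.
Direct shear f_v = P/L_w = 39.4 / 25 = 1.576 kip/in (vertical).
Torsion M = P·e = 39.4 × 9.5 = 374.3 kip·in.
Critical point at (x, y) = (2.75, 6.25) from centroid. f_tx = M·y/J = 4.546 kip/in; f_ty = M·x/J = 2 kip/in.
Resultant f_max = √[f_tx² + (f_v + f_ty)²] = √[4.546² + (1.576 + 2)²] = 5.784 kip/in.
Capacity per unit length: φr_n = 0.75 × 0.6 × 60 × (0.707 × 0.25) = 4.772 kip/in.
5.784 > 4.772 → NOT adequate.

f_max ≈ 5.78 kip/in; NOT adequate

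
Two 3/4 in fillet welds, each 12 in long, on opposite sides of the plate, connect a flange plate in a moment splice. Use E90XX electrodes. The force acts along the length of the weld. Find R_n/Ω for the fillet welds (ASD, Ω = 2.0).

R_n/Ω ≈ 344 kip

E90XX → F_EXX = 90 ksi.
Effective throat t_e = 0.707 × 0.75 = 0.5302 in.
Total length L = 24 in; A_we = 0.5302 × 24 = 12.73 in².
F_nw = 0.6 F_EXX = 0.6 × 90 = 54 ksi.
R_n = 54 × 12.73 = 687.2 kip; R_n/Ω = 687.2/2.0 = 343.6 kip.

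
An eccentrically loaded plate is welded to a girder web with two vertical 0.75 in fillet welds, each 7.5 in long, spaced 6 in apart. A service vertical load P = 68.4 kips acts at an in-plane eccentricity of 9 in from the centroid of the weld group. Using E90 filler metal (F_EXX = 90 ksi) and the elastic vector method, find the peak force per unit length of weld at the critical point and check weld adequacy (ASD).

f_max ≈ 17.6 kip/in; NOT adequate

Total weld length L_w = 15 in. Treat welds as unit-width lines.
Polar moment about centroid: J = 2[d³/12 + d(b/2)²] = 2[7.5³/12 + 7.5×3²] = 205.3 in³.
Direct shear f_v = P/L_w = 68.4 / 15 = 4.56 kip/in (vertical).
Torsion M = P·e = 68.4 × 9 = 615.6 kip·in.
Critical point at (x, y) = (3, 3.75) from centroid. f_tx = M·y/J = 11.24 kip/in; f_ty = M·x/J = 8.995 kip/in.
Resultant f_max = √[f_tx² + (f_v + f_ty)²] = √[11.24² + (4.56 + 8.995)²] = 17.61 kip/in.
Capacity per unit length: r_n/Ω = (1/2.0) × 0.6 × 90 × (0.707 × 0.75) = 14.32 kip/in.
17.61 > 14.32 → NOT adequate.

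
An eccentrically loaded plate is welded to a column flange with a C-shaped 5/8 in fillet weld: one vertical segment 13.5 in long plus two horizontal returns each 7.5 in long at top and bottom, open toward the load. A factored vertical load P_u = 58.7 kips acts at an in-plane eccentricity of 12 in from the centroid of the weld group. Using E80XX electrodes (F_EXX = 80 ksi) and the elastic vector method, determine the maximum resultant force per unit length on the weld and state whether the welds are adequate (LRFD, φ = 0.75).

Total weld length L_w = 28.5 in. Treat welds as unit-width lines.
Centroid: x̄ = 2×7.5×3.75 / 28.5 = 1.974 in from the vertical weld.
Polar moment about centroid: J = I_x + I_y = [13.5³/12 + 2×7.5×6.75²] + [13.5×1.974² + 2(7.5³/12 + 7.5×1.776²)] = 1059 in³.
Direct shear f_v = P/L_w = 58.7 / 28.5 = 2.06 kip/in (vertical).
Torsion M = P·e = 58.7 × 12 = 704.4 kip·in.
Critical point at (x, y) = (5.526, 6.75) from centroid. f_tx = M·y/J = 4.491 kip/in; f_ty = M·x/J = 3.677 kip/in.
Resultant f_max = √[f_tx² + (f_v + f_ty)²] = √[4.491² + (2.06 + 3.677)²] = 7.285 kip/in.
Capacity per unit length: φr_n = 0.75 × 0.6 × 80 × (0.707 × 0.625) = 15.91 kip/in.
7.285 ≤ 15.91 → adequate.

f_max ≈ 7.29 kip/in; adequate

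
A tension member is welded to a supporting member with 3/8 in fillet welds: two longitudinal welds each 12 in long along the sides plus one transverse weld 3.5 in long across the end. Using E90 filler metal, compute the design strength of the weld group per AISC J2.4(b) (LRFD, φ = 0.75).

E90XX → F_EXX = 90 ksi.
t_e = 0.707 × 0.375 = 0.2651 in.
R_nwl = 0.6 × 90 × 0.2651 × 24 = 343.6 kip (longitudinal, 2 welds).
R_nwt = 0.6 × 90 × 0.2651 × 3.5 = 50.11 kip (transverse, base value).
(i) R_nwl + R_nwt = 393.7 kip; (ii) 0.85 R_nwl + 1.5 R_nwt = 367.2 kip.
R_n = max = 393.7 kip [governs: (i)]; φR_n = 295.3 kip.

φR_n ≈ 295 kip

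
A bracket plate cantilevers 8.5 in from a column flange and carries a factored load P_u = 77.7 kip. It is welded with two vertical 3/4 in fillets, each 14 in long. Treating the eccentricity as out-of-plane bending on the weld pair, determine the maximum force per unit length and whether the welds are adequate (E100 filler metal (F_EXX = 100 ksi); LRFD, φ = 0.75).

L_w = 2 × 14 = 28 in; section modulus (unit throat) S = 2 × L²/6 = 65.33 in².
Direct shear f_v = P/L_w = 77.7/28 = 2.775 kip/in.
Moment M = P × e = 77.7 × 8.5 = 660.45 kip·in; bending f_b = M/S = 10.11 kip/in.
f_max = √(f_v² + f_b²) = √(2.775² + 10.11²) = 10.48 kip/in.
φr_n = 0.75 × 0.6 × 100 × (0.707 × 0.75) = 23.86 kip/in → adequate.

f_max ≈ 10.5 kip/in; adequate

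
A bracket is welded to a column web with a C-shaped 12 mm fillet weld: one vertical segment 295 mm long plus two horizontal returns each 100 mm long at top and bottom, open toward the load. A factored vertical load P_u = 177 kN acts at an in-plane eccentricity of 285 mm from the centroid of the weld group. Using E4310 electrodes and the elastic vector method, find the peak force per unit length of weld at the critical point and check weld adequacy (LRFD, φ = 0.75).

f_max ≈ 1420 N/mm; adequate

E43XX → F_EXX = 430 MPa.
Total weld length L_w = 495 mm. Treat welds as unit-width lines.
Centroid: x̄ = 2×100×50 / 495 = 20.2 mm from the vertical weld.
Polar moment about centroid: J = I_x + I_y = [295³/12 + 2×100×147.5²] + [295×20.2² + 2(100³/12 + 100×29.8²)] = 6955000 mm³.
Direct shear f_v = P/L_w = 177×10³ / 495 = 357.6 N/mm (vertical).
Torsion M = P·e = 177×10³ × 285 = 50445000 N·mm.
Critical point at (x, y) = (79.8, 147.5) from centroid. f_tx = M·y/J = 1070 N/mm; f_ty = M·x/J = 578.8 N/mm.
Resultant f_max = √[f_tx² + (f_v + f_ty)²] = √[1070² + (357.6 + 578.8)²] = 1422 N/mm.
Capacity per unit length: φr_n = 0.75 × 0.6 × 430 × (0.707 × 12) = 1642 N/mm.
1422 ≤ 1642 → adequate.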